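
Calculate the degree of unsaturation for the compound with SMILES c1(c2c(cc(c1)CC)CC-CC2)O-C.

5

Molecular formula from the SMILES: C13H18O.
DoU = (2C + 2 + N − H − X)/2 = (2·13 + 2 + 0 − 18 − 0)/2 = 10/2 = 5.
(Structurally: 2 ring(s) + 3 π bond(s) = 5.)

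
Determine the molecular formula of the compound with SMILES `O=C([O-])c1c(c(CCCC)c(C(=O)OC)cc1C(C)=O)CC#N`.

C17H18NO5-

Heavy atoms from the SMILES: 17 C, 1 N, 5 O.
Implicit hydrogens by atom environment:
  5 × C (aromatic): no H
  4 × C: 2 H each → 8
  4 × C: no H
  4 × O: no H
  3 × C: 3 H each → 9
  1 × C (aromatic): 1 H
  1 × N: no H
  1 × O (charge -1): no H
  Total hydrogens = 18.
Net charge -1.
Molecular formula: C17H18NO5-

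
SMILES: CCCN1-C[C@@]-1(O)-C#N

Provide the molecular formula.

Heavy atoms from the SMILES: 6 C, 2 N, 1 O.
Implicit hydrogens by atom environment:
  3 × C: 2 H each → 6
  2 × C: no H
  2 × N: no H
  1 × C: 3 H
  1 × O: 1 H
  Total hydrogens = 10.
Molecular formula: C6H10N2O

C6H10N2O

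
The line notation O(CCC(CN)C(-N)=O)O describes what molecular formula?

Heavy atoms from the SMILES: 5 C, 2 N, 3 O.
Implicit hydrogens by atom environment:
  3 × C: 2 H each → 6
  2 × N: 2 H each → 4
  2 × O: no H
  1 × C: 1 H
  1 × C: no H
  1 × O: 1 H
  Total hydrogens = 12.
Molecular formula: C5H12N2O3

C5H12N2O3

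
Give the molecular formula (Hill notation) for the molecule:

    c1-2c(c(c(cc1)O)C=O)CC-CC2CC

C13H16O2

Heavy atoms from the SMILES: 13 C, 2 O.
Implicit hydrogens by atom environment:
  4 × C: 2 H each → 8
  4 × C (aromatic): no H
  2 × C (aromatic): 1 H each → 2
  2 × C: 1 H each → 2
  1 × C: 3 H
  1 × O: 1 H
  1 × O: no H
  Total hydrogens = 16.
Molecular formula: C13H16O2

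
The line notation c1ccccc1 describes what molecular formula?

Heavy atoms from the SMILES: 6 C.
Implicit hydrogens by atom environment:
  6 × C (aromatic): 1 H each → 6
  Total hydrogens = 6.
Molecular formula: C6H6

C6H6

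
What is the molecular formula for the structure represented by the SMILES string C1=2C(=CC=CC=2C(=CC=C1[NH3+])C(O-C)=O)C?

C13H14NO2+

Heavy atoms from the SMILES: 13 C, 1 N, 2 O.
Implicit hydrogens by atom environment:
  5 × C (aromatic): 1 H each → 5
  5 × C (aromatic): no H
  2 × C: 3 H each → 6
  2 × O: no H
  1 × C: no H
  1 × N (charge +1): 3 H
  Total hydrogens = 14.
Net charge +1.
Molecular formula: C13H14NO2+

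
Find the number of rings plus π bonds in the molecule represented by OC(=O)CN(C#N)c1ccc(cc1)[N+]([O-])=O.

Molecular formula from the SMILES: C9H7N3O4.
DoU = (2C + 2 + N − H − X)/2 = (2·9 + 2 + 3 − 7 − 0)/2 = 16/2 = 8.
(Structurally: 1 ring(s) + 7 π bond(s) = 8.)

8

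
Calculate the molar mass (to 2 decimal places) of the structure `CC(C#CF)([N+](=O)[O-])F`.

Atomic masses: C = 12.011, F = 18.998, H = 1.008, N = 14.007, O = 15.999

135.07

Molecular formula: C4H3F2NO2.
M = 4×12.011 + 2×18.998 + 3×1.008 + 1×14.007 + 2×15.999 = 135.07 g/mol.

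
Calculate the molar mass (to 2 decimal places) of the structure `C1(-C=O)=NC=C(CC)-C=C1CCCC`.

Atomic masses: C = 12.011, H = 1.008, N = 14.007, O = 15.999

191.27

Molecular formula: C12H17NO.
M = 12×12.011 + 17×1.008 + 1×14.007 + 1×15.999 = 191.27 g/mol.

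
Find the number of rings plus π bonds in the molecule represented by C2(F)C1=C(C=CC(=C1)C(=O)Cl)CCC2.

6

Molecular formula from the SMILES: C11H10ClFO.
DoU = (2C + 2 + N − H − X)/2 = (2·11 + 2 + 0 − 10 − 2)/2 = 12/2 = 6.
(Structurally: 2 ring(s) + 4 π bond(s) = 6.)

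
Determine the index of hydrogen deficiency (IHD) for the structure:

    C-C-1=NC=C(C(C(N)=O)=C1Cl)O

Molecular formula from the SMILES: C7H7ClN2O2.
DoU = (2C + 2 + N − H − X)/2 = (2·7 + 2 + 2 − 7 − 1)/2 = 10/2 = 5.
(Structurally: 1 ring(s) + 4 π bond(s) = 5.)

5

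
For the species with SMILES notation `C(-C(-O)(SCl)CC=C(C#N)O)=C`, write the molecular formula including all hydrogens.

C7H8ClNO2S

Heavy atoms from the SMILES: 7 C, 1 Cl, 1 N, 2 O, 1 S.
Implicit hydrogens by atom environment:
  3 × C: no H
  2 × C: 2 H each → 4
  2 × C: 1 H each → 2
  2 × O: 1 H each → 2
  1 × Cl: no H
  1 × N: no H
  1 × S: no H
  Total hydrogens = 8.
Molecular formula: C7H8ClNO2S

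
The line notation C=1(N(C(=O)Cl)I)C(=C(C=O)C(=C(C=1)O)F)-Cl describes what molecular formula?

Heavy atoms from the SMILES: 8 C, 2 Cl, 1 F, 1 I, 1 N, 3 O.
Implicit hydrogens by atom environment:
  5 × C (aromatic): no H
  2 × Cl: no H
  2 × O: no H
  1 × C (aromatic): 1 H
  1 × C: 1 H
  1 × C: no H
  1 × F: no H
  1 × I: no H
  1 × N: no H
  1 × O: 1 H
  Total hydrogens = 3.
Molecular formula: C8H3Cl2FINO3

C8H3Cl2FINO3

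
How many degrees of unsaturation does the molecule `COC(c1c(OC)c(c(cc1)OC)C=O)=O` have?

Molecular formula from the SMILES: C11H12O5.
DoU = (2C + 2 + N − H − X)/2 = (2·11 + 2 + 0 − 12 − 0)/2 = 12/2 = 6.
(Structurally: 1 ring(s) + 5 π bond(s) = 6.)

6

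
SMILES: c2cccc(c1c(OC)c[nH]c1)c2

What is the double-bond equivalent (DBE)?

7

Molecular formula from the SMILES: C11H11NO.
DoU = (2C + 2 + N − H − X)/2 = (2·11 + 2 + 1 − 11 − 0)/2 = 14/2 = 7.
(Structurally: 2 ring(s) + 5 π bond(s) = 7.)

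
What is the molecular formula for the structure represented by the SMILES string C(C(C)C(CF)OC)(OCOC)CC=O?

Heavy atoms from the SMILES: 10 C, 1 F, 4 O.
Implicit hydrogens by atom environment:
  4 × C: 1 H each → 4
  4 × O: no H
  3 × C: 3 H each → 9
  3 × C: 2 H each → 6
  1 × F: no H
  Total hydrogens = 19.
Molecular formula: C10H19FO4

C10H19FO4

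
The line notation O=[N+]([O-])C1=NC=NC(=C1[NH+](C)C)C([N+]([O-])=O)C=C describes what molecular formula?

Heavy atoms from the SMILES: 9 C, 5 N, 4 O.
Implicit hydrogens by atom environment:
  3 × C (aromatic): no H
  2 × C: 3 H each → 6
  2 × C: 1 H each → 2
  2 × N (aromatic): no H
  2 × N (charge +1): no H
  2 × O: no H
  2 × O (charge -1): no H
  1 × C: 2 H
  1 × C (aromatic): 1 H
  1 × N (charge +1): 1 H
  Total hydrogens = 12.
Net charge +1.
Molecular formula: C9H12N5O4+

C9H12N5O4+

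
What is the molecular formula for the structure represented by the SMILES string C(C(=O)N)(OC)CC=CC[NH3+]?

C7H15N2O2+

Heavy atoms from the SMILES: 7 C, 2 N, 2 O.
Implicit hydrogens by atom environment:
  3 × C: 1 H each → 3
  2 × C: 2 H each → 4
  2 × O: no H
  1 × C: 3 H
  1 × C: no H
  1 × N (charge +1): 3 H
  1 × N: 2 H
  Total hydrogens = 15.
Net charge +1.
Molecular formula: C7H15N2O2+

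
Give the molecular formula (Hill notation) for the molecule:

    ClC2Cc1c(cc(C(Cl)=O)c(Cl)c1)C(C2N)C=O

C12H10Cl3NO2

Heavy atoms from the SMILES: 12 C, 3 Cl, 1 N, 2 O.
Implicit hydrogens by atom environment:
  4 × C: 1 H each → 4
  4 × C (aromatic): no H
  3 × Cl: no H
  2 × C (aromatic): 1 H each → 2
  2 × O: no H
  1 × C: 2 H
  1 × C: no H
  1 × N: 2 H
  Total hydrogens = 10.
Molecular formula: C12H10Cl3NO2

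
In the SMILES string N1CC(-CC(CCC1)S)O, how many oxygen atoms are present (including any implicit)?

The symbol for oxygen appears 1 time in the SMILES.

1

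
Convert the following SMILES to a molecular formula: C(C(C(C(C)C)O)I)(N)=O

Heavy atoms from the SMILES: 6 C, 1 I, 1 N, 2 O.
Implicit hydrogens by atom environment:
  3 × C: 1 H each → 3
  2 × C: 3 H each → 6
  1 × C: no H
  1 × I: no H
  1 × N: 2 H
  1 × O: 1 H
  1 × O: no H
  Total hydrogens = 12.
Molecular formula: C6H12INO2

C6H12INO2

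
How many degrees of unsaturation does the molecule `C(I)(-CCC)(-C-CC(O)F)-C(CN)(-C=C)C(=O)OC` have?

Molecular formula from the SMILES: C13H23FINO3.
DoU = (2C + 2 + N − H − X)/2 = (2·13 + 2 + 1 − 23 − 2)/2 = 4/2 = 2.
(Structurally: 0 ring(s) + 2 π bond(s) = 2.)

2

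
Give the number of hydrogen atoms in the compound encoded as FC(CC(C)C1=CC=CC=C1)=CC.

15

Hydrogens are implicit in SMILES; fill each atom to its normal valence:
  5 × C (aromatic): 1 H each → 5
  2 × C: 3 H each → 6
  2 × C: 1 H each → 2
  1 × C: 2 H
  1 × C: no H
  1 × C (aromatic): no H
  1 × F: no H
  Total hydrogens = 15.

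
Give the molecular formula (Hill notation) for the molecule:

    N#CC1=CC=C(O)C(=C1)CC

Heavy atoms from the SMILES: 9 C, 1 N, 1 O.
Implicit hydrogens by atom environment:
  3 × C (aromatic): 1 H each → 3
  3 × C (aromatic): no H
  1 × C: 3 H
  1 × C: 2 H
  1 × C: no H
  1 × N: no H
  1 × O: 1 H
  Total hydrogens = 9.
Molecular formula: C9H9NO

C9H9NO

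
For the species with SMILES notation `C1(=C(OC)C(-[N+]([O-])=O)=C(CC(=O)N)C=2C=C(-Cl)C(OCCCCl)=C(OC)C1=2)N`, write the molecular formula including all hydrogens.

C17H19Cl2N3O6

Heavy atoms from the SMILES: 17 C, 2 Cl, 3 N, 6 O.
Implicit hydrogens by atom environment:
  9 × C (aromatic): no H
  5 × O: no H
  4 × C: 2 H each → 8
  2 × C: 3 H each → 6
  2 × Cl: no H
  2 × N: 2 H each → 4
  1 × C (aromatic): 1 H
  1 × C: no H
  1 × N (charge +1): no H
  1 × O (charge -1): no H
  Total hydrogens = 19.
Molecular formula: C17H19Cl2N3O6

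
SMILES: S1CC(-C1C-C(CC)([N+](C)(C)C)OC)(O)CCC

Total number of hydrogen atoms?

Hydrogens are implicit in SMILES; fill each atom to its normal valence:
  6 × C: 3 H each → 18
  5 × C: 2 H each → 10
  2 × C: no H
  1 × C: 1 H
  1 × N (charge +1): no H
  1 × O: 1 H
  1 × O: no H
  1 × S: no H
  Total hydrogens = 30.

30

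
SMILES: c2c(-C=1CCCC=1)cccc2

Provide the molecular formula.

C11H12

Heavy atoms from the SMILES: 11 C.
Implicit hydrogens by atom environment:
  5 × C (aromatic): 1 H each → 5
  3 × C: 2 H each → 6
  1 × C: 1 H
  1 × C: no H
  1 × C (aromatic): no H
  Total hydrogens = 12.
Molecular formula: C11H12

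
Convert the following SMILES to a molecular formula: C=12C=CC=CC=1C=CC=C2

Heavy atoms from the SMILES: 10 C.
Implicit hydrogens by atom environment:
  8 × C (aromatic): 1 H each → 8
  2 × C (aromatic): no H
  Total hydrogens = 8.
Molecular formula: C10H8

C10H8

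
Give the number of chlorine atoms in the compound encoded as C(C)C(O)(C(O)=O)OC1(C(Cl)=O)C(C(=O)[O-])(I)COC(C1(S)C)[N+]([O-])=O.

The symbol for chlorine appears 1 time in the SMILES.

1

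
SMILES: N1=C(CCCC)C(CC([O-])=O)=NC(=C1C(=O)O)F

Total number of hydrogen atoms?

Hydrogens are implicit in SMILES; fill each atom to its normal valence:
  4 × C: 2 H each → 8
  4 × C (aromatic): no H
  2 × C: no H
  2 × N (aromatic): no H
  2 × O: no H
  1 × C: 3 H
  1 × F: no H
  1 × O: 1 H
  1 × O (charge -1): no H
  Total hydrogens = 12.

12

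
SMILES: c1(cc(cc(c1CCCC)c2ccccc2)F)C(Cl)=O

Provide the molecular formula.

Heavy atoms from the SMILES: 17 C, 1 Cl, 1 F, 1 O.
Implicit hydrogens by atom environment:
  7 × C (aromatic): 1 H each → 7
  5 × C (aromatic): no H
  3 × C: 2 H each → 6
  1 × C: 3 H
  1 × C: no H
  1 × Cl: no H
  1 × F: no H
  1 × O: no H
  Total hydrogens = 16.
Molecular formula: C17H16ClFO

C17H16ClFO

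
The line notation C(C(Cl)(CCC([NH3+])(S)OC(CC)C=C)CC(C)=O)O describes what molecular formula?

Heavy atoms from the SMILES: 13 C, 1 Cl, 1 N, 3 O, 1 S.
Implicit hydrogens by atom environment:
  6 × C: 2 H each → 12
  3 × C: no H
  2 × C: 3 H each → 6
  2 × C: 1 H each → 2
  2 × O: no H
  1 × Cl: no H
  1 × N (charge +1): 3 H
  1 × O: 1 H
  1 × S: 1 H
  Total hydrogens = 25.
Net charge +1.
Molecular formula: C13H25ClNO3S+

C13H25ClNO3S+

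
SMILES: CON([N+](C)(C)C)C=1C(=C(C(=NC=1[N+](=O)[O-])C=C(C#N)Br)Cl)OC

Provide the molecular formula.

C13H16BrClN5O4+

Heavy atoms from the SMILES: 1 Br, 13 C, 1 Cl, 5 N, 4 O.
Implicit hydrogens by atom environment:
  5 × C: 3 H each → 15
  5 × C (aromatic): no H
  3 × O: no H
  2 × C: no H
  2 × N: no H
  2 × N (charge +1): no H
  1 × Br: no H
  1 × C: 1 H
  1 × Cl: no H
  1 × N (aromatic): no H
  1 × O (charge -1): no H
  Total hydrogens = 16.
Net charge +1.
Molecular formula: C13H16BrClN5O4+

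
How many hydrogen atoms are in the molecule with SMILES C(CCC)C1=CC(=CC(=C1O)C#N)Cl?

Hydrogens are implicit in SMILES; fill each atom to its normal valence:
  4 × C (aromatic): no H
  3 × C: 2 H each → 6
  2 × C (aromatic): 1 H each → 2
  1 × C: 3 H
  1 × C: no H
  1 × Cl: no H
  1 × N: no H
  1 × O: 1 H
  Total hydrogens = 12.

12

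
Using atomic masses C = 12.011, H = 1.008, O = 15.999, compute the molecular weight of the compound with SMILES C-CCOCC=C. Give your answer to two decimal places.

Molecular formula: C6H12O.
M = 6×12.011 + 12×1.008 + 1×15.999 = 100.16 g/mol.

100.16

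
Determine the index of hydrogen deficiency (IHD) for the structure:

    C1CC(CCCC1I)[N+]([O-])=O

Molecular formula from the SMILES: C7H12INO2.
DoU = (2C + 2 + N − H − X)/2 = (2·7 + 2 + 1 − 12 − 1)/2 = 4/2 = 2.
(Structurally: 1 ring(s) + 1 π bond(s) = 2.)

2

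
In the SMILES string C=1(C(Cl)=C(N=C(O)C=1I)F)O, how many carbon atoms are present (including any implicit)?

The symbol for carbon appears 5 times in the SMILES. (Cl is a single chlorine, not C + l.)

5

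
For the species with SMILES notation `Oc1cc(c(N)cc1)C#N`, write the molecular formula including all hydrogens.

Heavy atoms from the SMILES: 7 C, 2 N, 1 O.
Implicit hydrogens by atom environment:
  3 × C (aromatic): 1 H each → 3
  3 × C (aromatic): no H
  1 × C: no H
  1 × N: 2 H
  1 × N: no H
  1 × O: 1 H
  Total hydrogens = 6.
Molecular formula: C7H6N2O

C7H6N2O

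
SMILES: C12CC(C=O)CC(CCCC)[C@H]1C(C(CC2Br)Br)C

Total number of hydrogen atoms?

26

Hydrogens are implicit in SMILES; fill each atom to its normal valence:
  8 × C: 1 H each → 8
  6 × C: 2 H each → 12
  2 × Br: no H
  2 × C: 3 H each → 6
  1 × O: no H
  Total hydrogens = 26.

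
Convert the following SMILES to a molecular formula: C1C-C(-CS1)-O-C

Heavy atoms from the SMILES: 5 C, 1 O, 1 S.
Implicit hydrogens by atom environment:
  3 × C: 2 H each → 6
  1 × C: 3 H
  1 × C: 1 H
  1 × O: no H
  1 × S: no H
  Total hydrogens = 10.
Molecular formula: C5H10OS

C5H10OS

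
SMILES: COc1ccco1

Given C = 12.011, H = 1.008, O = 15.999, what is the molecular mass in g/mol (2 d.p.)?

98.10

Molecular formula: C5H6O2.
M = 5×12.011 + 6×1.008 + 2×15.999 = 98.10 g/mol.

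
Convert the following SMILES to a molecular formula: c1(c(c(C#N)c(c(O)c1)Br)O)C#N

C8H3BrN2O2

Heavy atoms from the SMILES: 1 Br, 8 C, 2 N, 2 O.
Implicit hydrogens by atom environment:
  5 × C (aromatic): no H
  2 × C: no H
  2 × N: no H
  2 × O: 1 H each → 2
  1 × Br: no H
  1 × C (aromatic): 1 H
  Total hydrogens = 3.
Molecular formula: C8H3BrN2O2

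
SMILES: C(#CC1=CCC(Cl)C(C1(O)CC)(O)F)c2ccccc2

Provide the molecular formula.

C16H16ClFO2

Heavy atoms from the SMILES: 16 C, 1 Cl, 1 F, 2 O.
Implicit hydrogens by atom environment:
  5 × C (aromatic): 1 H each → 5
  5 × C: no H
  2 × C: 2 H each → 4
  2 × C: 1 H each → 2
  2 × O: 1 H each → 2
  1 × C: 3 H
  1 × C (aromatic): no H
  1 × Cl: no H
  1 × F: no H
  Total hydrogens = 16.
Molecular formula: C16H16ClFO2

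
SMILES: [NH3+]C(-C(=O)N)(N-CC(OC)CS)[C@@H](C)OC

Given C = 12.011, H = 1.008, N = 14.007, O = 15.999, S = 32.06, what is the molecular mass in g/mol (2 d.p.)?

Molecular formula: C9H22N3O3S+.
M = 9×12.011 + 22×1.008 + 3×14.007 + 3×15.999 + 1×32.06 = 252.35 g/mol.

252.35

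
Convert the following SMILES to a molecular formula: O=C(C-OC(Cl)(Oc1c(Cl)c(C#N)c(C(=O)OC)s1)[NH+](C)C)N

C12H14Cl2N3O5S+

Heavy atoms from the SMILES: 12 C, 2 Cl, 3 N, 5 O, 1 S.
Implicit hydrogens by atom environment:
  5 × O: no H
  4 × C (aromatic): no H
  4 × C: no H
  3 × C: 3 H each → 9
  2 × Cl: no H
  1 × C: 2 H
  1 × N: 2 H
  1 × N (charge +1): 1 H
  1 × N: no H
  1 × S (aromatic): no H
  Total hydrogens = 14.
Net charge +1.
Molecular formula: C12H14Cl2N3O5S+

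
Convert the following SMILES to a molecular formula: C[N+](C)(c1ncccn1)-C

Heavy atoms from the SMILES: 7 C, 3 N.
Implicit hydrogens by atom environment:
  3 × C: 3 H each → 9
  3 × C (aromatic): 1 H each → 3
  2 × N (aromatic): no H
  1 × C (aromatic): no H
  1 × N (charge +1): no H
  Total hydrogens = 12.
Net charge +1.
Molecular formula: C7H12N3+

C7H12N3+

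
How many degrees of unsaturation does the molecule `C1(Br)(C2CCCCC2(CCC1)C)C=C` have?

3

Molecular formula from the SMILES: C13H21Br.
DoU = (2C + 2 + N − H − X)/2 = (2·13 + 2 + 0 − 21 − 1)/2 = 6/2 = 3.
(Structurally: 2 ring(s) + 1 π bond(s) = 3.)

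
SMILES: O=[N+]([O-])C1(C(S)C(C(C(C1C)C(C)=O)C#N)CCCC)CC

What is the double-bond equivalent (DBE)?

5

Molecular formula from the SMILES: C16H26N2O3S.
DoU = (2C + 2 + N − H − X)/2 = (2·16 + 2 + 2 − 26 − 0)/2 = 10/2 = 5.
(Structurally: 1 ring(s) + 4 π bond(s) = 5.)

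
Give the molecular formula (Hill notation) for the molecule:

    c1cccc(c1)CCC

C9H12

Heavy atoms from the SMILES: 9 C.
Implicit hydrogens by atom environment:
  5 × C (aromatic): 1 H each → 5
  2 × C: 2 H each → 4
  1 × C: 3 H
  1 × C (aromatic): no H
  Total hydrogens = 12.
Molecular formula: C9H12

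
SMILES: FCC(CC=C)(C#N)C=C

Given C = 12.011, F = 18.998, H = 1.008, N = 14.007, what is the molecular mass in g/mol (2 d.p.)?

Molecular formula: C8H10FN.
M = 8×12.011 + 1×18.998 + 10×1.008 + 1×14.007 = 139.17 g/mol.

139.17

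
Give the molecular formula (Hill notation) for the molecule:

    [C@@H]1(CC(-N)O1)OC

C4H9NO2

Heavy atoms from the SMILES: 4 C, 1 N, 2 O.
Implicit hydrogens by atom environment:
  2 × C: 1 H each → 2
  2 × O: no H
  1 × C: 3 H
  1 × C: 2 H
  1 × N: 2 H
  Total hydrogens = 9.
Molecular formula: C4H9NO2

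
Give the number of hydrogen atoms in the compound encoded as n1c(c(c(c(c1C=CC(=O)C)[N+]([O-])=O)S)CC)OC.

Hydrogens are implicit in SMILES; fill each atom to its normal valence:
  5 × C (aromatic): no H
  3 × C: 3 H each → 9
  3 × O: no H
  2 × C: 1 H each → 2
  1 × C: 2 H
  1 × C: no H
  1 × N (aromatic): no H
  1 × N (charge +1): no H
  1 × O (charge -1): no H
  1 × S: 1 H
  Total hydrogens = 14.

14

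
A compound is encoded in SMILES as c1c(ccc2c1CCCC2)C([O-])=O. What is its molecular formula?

C11H11O2-

Heavy atoms from the SMILES: 11 C, 2 O.
Implicit hydrogens by atom environment:
  4 × C: 2 H each → 8
  3 × C (aromatic): 1 H each → 3
  3 × C (aromatic): no H
  1 × C: no H
  1 × O: no H
  1 × O (charge -1): no H
  Total hydrogens = 11.
Net charge -1.
Molecular formula: C11H11O2-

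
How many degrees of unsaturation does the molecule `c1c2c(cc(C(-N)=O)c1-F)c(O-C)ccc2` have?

Molecular formula from the SMILES: C12H10FNO2.
DoU = (2C + 2 + N − H − X)/2 = (2·12 + 2 + 1 − 10 − 1)/2 = 16/2 = 8.
(Structurally: 2 ring(s) + 6 π bond(s) = 8.)

8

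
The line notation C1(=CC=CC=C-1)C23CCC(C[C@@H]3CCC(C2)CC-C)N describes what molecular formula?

Heavy atoms from the SMILES: 19 C, 1 N.
Implicit hydrogens by atom environment:
  8 × C: 2 H each → 16
  5 × C (aromatic): 1 H each → 5
  3 × C: 1 H each → 3
  1 × C: 3 H
  1 × C: no H
  1 × C (aromatic): no H
  1 × N: 2 H
  Total hydrogens = 29.
Molecular formula: C19H29N

C19H29N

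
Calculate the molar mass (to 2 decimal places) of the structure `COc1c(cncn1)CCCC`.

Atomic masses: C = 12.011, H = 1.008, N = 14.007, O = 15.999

166.22

Molecular formula: C9H14N2O.
M = 9×12.011 + 14×1.008 + 2×14.007 + 1×15.999 = 166.22 g/mol.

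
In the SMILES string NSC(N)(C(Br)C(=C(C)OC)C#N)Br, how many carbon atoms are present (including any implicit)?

7

The symbol for carbon appears 7 times in the SMILES.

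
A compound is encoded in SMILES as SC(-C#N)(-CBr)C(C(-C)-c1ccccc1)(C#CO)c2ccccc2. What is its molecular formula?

Heavy atoms from the SMILES: 1 Br, 20 C, 1 N, 1 O, 1 S.
Implicit hydrogens by atom environment:
  10 × C (aromatic): 1 H each → 10
  5 × C: no H
  2 × C (aromatic): no H
  1 × Br: no H
  1 × C: 3 H
  1 × C: 2 H
  1 × C: 1 H
  1 × N: no H
  1 × O: 1 H
  1 × S: 1 H
  Total hydrogens = 18.
Molecular formula: C20H18BrNOS

C20H18BrNOS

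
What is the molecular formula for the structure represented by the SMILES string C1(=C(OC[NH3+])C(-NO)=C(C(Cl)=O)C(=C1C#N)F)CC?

Heavy atoms from the SMILES: 11 C, 1 Cl, 1 F, 3 N, 3 O.
Implicit hydrogens by atom environment:
  6 × C (aromatic): no H
  2 × C: 2 H each → 4
  2 × C: no H
  2 × O: no H
  1 × C: 3 H
  1 × Cl: no H
  1 × F: no H
  1 × N (charge +1): 3 H
  1 × N: 1 H
  1 × N: no H
  1 × O: 1 H
  Total hydrogens = 12.
Net charge +1.
Molecular formula: C11H12ClFN3O3+

C11H12ClFN3O3+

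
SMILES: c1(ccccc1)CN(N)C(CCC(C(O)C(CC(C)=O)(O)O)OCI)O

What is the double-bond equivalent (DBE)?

Molecular formula from the SMILES: C17H27IN2O6.
DoU = (2C + 2 + N − H − X)/2 = (2·17 + 2 + 2 − 27 − 1)/2 = 10/2 = 5.
(Structurally: 1 ring(s) + 4 π bond(s) = 5.)

5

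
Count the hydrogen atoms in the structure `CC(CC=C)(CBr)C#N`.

10

Hydrogens are implicit in SMILES; fill each atom to its normal valence:
  3 × C: 2 H each → 6
  2 × C: no H
  1 × Br: no H
  1 × C: 3 H
  1 × C: 1 H
  1 × N: no H
  Total hydrogens = 10.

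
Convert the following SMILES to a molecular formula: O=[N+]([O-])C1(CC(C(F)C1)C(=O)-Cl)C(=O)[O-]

C7H6ClFNO5-

Heavy atoms from the SMILES: 7 C, 1 Cl, 1 F, 1 N, 5 O.
Implicit hydrogens by atom environment:
  3 × C: no H
  3 × O: no H
  2 × C: 2 H each → 4
  2 × C: 1 H each → 2
  2 × O (charge -1): no H
  1 × Cl: no H
  1 × F: no H
  1 × N (charge +1): no H
  Total hydrogens = 6.
Net charge -1.
Molecular formula: C7H6ClFNO5-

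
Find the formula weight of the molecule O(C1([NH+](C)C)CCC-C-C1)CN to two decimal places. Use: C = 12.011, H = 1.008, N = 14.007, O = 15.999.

173.28

Molecular formula: C9H21N2O+.
M = 9×12.011 + 21×1.008 + 2×14.007 + 1×15.999 = 173.28 g/mol.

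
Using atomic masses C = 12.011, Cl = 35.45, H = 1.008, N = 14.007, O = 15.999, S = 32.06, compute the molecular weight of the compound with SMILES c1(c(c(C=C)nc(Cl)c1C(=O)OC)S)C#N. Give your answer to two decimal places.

254.69

Molecular formula: C10H7ClN2O2S.
M = 10×12.011 + 1×35.45 + 7×1.008 + 2×14.007 + 2×15.999 + 1×32.06 = 254.69 g/mol.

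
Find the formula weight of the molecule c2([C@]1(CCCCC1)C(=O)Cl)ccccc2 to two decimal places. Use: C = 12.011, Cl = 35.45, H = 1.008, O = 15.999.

Molecular formula: C13H15ClO.
M = 13×12.011 + 1×35.45 + 15×1.008 + 1×15.999 = 222.71 g/mol.

222.71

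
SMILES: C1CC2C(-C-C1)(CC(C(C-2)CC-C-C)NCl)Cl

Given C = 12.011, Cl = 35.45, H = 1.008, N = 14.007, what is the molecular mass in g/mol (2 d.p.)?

Molecular formula: C14H25Cl2N.
M = 14×12.011 + 2×35.45 + 25×1.008 + 1×14.007 = 278.26 g/mol.

278.26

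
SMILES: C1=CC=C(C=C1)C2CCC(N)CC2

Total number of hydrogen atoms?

17

Hydrogens are implicit in SMILES; fill each atom to its normal valence:
  5 × C (aromatic): 1 H each → 5
  4 × C: 2 H each → 8
  2 × C: 1 H each → 2
  1 × C (aromatic): no H
  1 × N: 2 H
  Total hydrogens = 17.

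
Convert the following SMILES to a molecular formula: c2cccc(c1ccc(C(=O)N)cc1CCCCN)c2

Heavy atoms from the SMILES: 17 C, 2 N, 1 O.
Implicit hydrogens by atom environment:
  8 × C (aromatic): 1 H each → 8
  4 × C: 2 H each → 8
  4 × C (aromatic): no H
  2 × N: 2 H each → 4
  1 × C: no H
  1 × O: no H
  Total hydrogens = 20.
Molecular formula: C17H20N2O

C17H20N2O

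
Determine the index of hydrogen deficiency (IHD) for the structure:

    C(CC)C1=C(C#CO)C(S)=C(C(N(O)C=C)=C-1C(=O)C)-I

Molecular formula from the SMILES: C15H16INO3S.
DoU = (2C + 2 + N − H − X)/2 = (2·15 + 2 + 1 − 16 − 1)/2 = 16/2 = 8.
(Structurally: 1 ring(s) + 7 π bond(s) = 8.)

8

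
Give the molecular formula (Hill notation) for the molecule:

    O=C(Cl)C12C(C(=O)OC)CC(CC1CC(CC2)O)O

C13H19ClO5

Heavy atoms from the SMILES: 13 C, 1 Cl, 5 O.
Implicit hydrogens by atom environment:
  5 × C: 2 H each → 10
  4 × C: 1 H each → 4
  3 × C: no H
  3 × O: no H
  2 × O: 1 H each → 2
  1 × C: 3 H
  1 × Cl: no H
  Total hydrogens = 19.
Molecular formula: C13H19ClO5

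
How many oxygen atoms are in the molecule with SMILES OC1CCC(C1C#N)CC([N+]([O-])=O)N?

3

The symbol for oxygen appears 3 times in the SMILES.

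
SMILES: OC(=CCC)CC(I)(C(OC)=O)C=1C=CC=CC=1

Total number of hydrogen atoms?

Hydrogens are implicit in SMILES; fill each atom to its normal valence:
  5 × C (aromatic): 1 H each → 5
  3 × C: no H
  2 × C: 3 H each → 6
  2 × C: 2 H each → 4
  2 × O: no H
  1 × C: 1 H
  1 × C (aromatic): no H
  1 × I: no H
  1 × O: 1 H
  Total hydrogens = 17.

17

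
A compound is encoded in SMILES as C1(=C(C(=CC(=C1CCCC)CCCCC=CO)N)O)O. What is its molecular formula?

C16H25NO3

Heavy atoms from the SMILES: 16 C, 1 N, 3 O.
Implicit hydrogens by atom environment:
  7 × C: 2 H each → 14
  5 × C (aromatic): no H
  3 × O: 1 H each → 3
  2 × C: 1 H each → 2
  1 × C: 3 H
  1 × C (aromatic): 1 H
  1 × N: 2 H
  Total hydrogens = 25.
Molecular formula: C16H25NO3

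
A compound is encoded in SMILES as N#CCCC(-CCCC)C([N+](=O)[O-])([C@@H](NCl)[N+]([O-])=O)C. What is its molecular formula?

C11H19ClN4O4

Heavy atoms from the SMILES: 11 C, 1 Cl, 4 N, 4 O.
Implicit hydrogens by atom environment:
  5 × C: 2 H each → 10
  2 × C: 3 H each → 6
  2 × C: 1 H each → 2
  2 × C: no H
  2 × N (charge +1): no H
  2 × O: no H
  2 × O (charge -1): no H
  1 × Cl: no H
  1 × N: 1 H
  1 × N: no H
  Total hydrogens = 19.
Molecular formula: C11H19ClN4O4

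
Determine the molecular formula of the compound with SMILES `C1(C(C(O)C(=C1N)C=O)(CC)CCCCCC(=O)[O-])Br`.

C14H21BrNO4-

Heavy atoms from the SMILES: 1 Br, 14 C, 1 N, 4 O.
Implicit hydrogens by atom environment:
  6 × C: 2 H each → 12
  4 × C: no H
  3 × C: 1 H each → 3
  2 × O: no H
  1 × Br: no H
  1 × C: 3 H
  1 × N: 2 H
  1 × O: 1 H
  1 × O (charge -1): no H
  Total hydrogens = 21.
Net charge -1.
Molecular formula: C14H21BrNO4-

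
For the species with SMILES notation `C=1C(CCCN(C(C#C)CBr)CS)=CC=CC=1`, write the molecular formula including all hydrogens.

C14H18BrNS

Heavy atoms from the SMILES: 1 Br, 14 C, 1 N, 1 S.
Implicit hydrogens by atom environment:
  5 × C: 2 H each → 10
  5 × C (aromatic): 1 H each → 5
  2 × C: 1 H each → 2
  1 × Br: no H
  1 × C: no H
  1 × C (aromatic): no H
  1 × N: no H
  1 × S: 1 H
  Total hydrogens = 18.
Molecular formula: C14H18BrNS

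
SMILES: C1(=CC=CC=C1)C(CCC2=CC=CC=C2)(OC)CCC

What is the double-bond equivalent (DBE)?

Molecular formula from the SMILES: C19H24O.
DoU = (2C + 2 + N − H − X)/2 = (2·19 + 2 + 0 − 24 − 0)/2 = 16/2 = 8.
(Structurally: 2 ring(s) + 6 π bond(s) = 8.)

8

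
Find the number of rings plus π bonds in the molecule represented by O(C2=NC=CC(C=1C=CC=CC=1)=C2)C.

8

Molecular formula from the SMILES: C12H11NO.
DoU = (2C + 2 + N − H − X)/2 = (2·12 + 2 + 1 − 11 − 0)/2 = 16/2 = 8.
(Structurally: 2 ring(s) + 6 π bond(s) = 8.)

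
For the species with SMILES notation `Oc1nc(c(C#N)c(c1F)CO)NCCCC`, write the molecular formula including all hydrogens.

C11H14FN3O2

Heavy atoms from the SMILES: 11 C, 1 F, 3 N, 2 O.
Implicit hydrogens by atom environment:
  5 × C (aromatic): no H
  4 × C: 2 H each → 8
  2 × O: 1 H each → 2
  1 × C: 3 H
  1 × C: no H
  1 × F: no H
  1 × N: 1 H
  1 × N (aromatic): no H
  1 × N: no H
  Total hydrogens = 14.
Molecular formula: C11H14FN3O2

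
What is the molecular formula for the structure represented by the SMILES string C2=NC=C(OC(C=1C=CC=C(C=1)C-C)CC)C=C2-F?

Heavy atoms from the SMILES: 16 C, 1 F, 1 N, 1 O.
Implicit hydrogens by atom environment:
  7 × C (aromatic): 1 H each → 7
  4 × C (aromatic): no H
  2 × C: 3 H each → 6
  2 × C: 2 H each → 4
  1 × C: 1 H
  1 × F: no H
  1 × N (aromatic): no H
  1 × O: no H
  Total hydrogens = 18.
Molecular formula: C16H18FNO

C16H18FNO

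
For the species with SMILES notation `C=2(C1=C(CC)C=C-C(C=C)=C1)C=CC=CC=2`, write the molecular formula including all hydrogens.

Heavy atoms from the SMILES: 16 C.
Implicit hydrogens by atom environment:
  8 × C (aromatic): 1 H each → 8
  4 × C (aromatic): no H
  2 × C: 2 H each → 4
  1 × C: 3 H
  1 × C: 1 H
  Total hydrogens = 16.
Molecular formula: C16H16

C16H16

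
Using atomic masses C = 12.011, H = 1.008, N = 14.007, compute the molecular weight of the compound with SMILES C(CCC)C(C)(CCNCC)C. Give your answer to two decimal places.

171.33

Molecular formula: C11H25N.
M = 11×12.011 + 25×1.008 + 1×14.007 = 171.33 g/mol.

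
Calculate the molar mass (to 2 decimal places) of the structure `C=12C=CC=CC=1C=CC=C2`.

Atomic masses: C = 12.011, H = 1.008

Molecular formula: C10H8.
M = 10×12.011 + 8×1.008 = 128.17 g/mol.

128.17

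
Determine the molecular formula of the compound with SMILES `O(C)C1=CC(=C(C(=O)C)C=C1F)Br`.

Heavy atoms from the SMILES: 1 Br, 9 C, 1 F, 2 O.
Implicit hydrogens by atom environment:
  4 × C (aromatic): no H
  2 × C: 3 H each → 6
  2 × C (aromatic): 1 H each → 2
  2 × O: no H
  1 × Br: no H
  1 × C: no H
  1 × F: no H
  Total hydrogens = 8.
Molecular formula: C9H8BrFO2

C9H8BrFO2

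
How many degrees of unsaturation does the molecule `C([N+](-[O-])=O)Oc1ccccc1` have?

Molecular formula from the SMILES: C7H7NO3.
DoU = (2C + 2 + N − H − X)/2 = (2·7 + 2 + 1 − 7 − 0)/2 = 10/2 = 5.
(Structurally: 1 ring(s) + 4 π bond(s) = 5.)

5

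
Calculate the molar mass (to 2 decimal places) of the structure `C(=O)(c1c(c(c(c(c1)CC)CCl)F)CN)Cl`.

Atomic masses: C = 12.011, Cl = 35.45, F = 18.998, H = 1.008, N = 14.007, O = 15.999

Molecular formula: C11H12Cl2FNO.
M = 11×12.011 + 2×35.45 + 1×18.998 + 12×1.008 + 1×14.007 + 1×15.999 = 264.12 g/mol.

264.12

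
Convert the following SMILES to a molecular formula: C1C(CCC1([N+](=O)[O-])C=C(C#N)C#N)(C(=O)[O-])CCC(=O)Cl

Heavy atoms from the SMILES: 13 C, 1 Cl, 3 N, 5 O.
Implicit hydrogens by atom environment:
  7 × C: no H
  5 × C: 2 H each → 10
  3 × O: no H
  2 × N: no H
  2 × O (charge -1): no H
  1 × C: 1 H
  1 × Cl: no H
  1 × N (charge +1): no H
  Total hydrogens = 11.
Net charge -1.
Molecular formula: C13H11ClN3O5-

C13H11ClN3O5-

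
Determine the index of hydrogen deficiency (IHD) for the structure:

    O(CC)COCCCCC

0

Molecular formula from the SMILES: C8H18O2.
DoU = (2C + 2 + N − H − X)/2 = (2·8 + 2 + 0 − 18 − 0)/2 = 0/2 = 0.
(Structurally: 0 ring(s) + 0 π bond(s) = 0.)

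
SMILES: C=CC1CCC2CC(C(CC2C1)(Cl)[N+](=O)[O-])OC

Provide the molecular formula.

C13H20ClNO3

Heavy atoms from the SMILES: 13 C, 1 Cl, 1 N, 3 O.
Implicit hydrogens by atom environment:
  6 × C: 2 H each → 12
  5 × C: 1 H each → 5
  2 × O: no H
  1 × C: 3 H
  1 × C: no H
  1 × Cl: no H
  1 × N (charge +1): no H
  1 × O (charge -1): no H
  Total hydrogens = 20.
Molecular formula: C13H20ClNO3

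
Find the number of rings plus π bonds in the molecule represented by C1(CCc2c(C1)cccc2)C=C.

6

Molecular formula from the SMILES: C12H14.
DoU = (2C + 2 + N − H − X)/2 = (2·12 + 2 + 0 − 14 − 0)/2 = 12/2 = 6.
(Structurally: 2 ring(s) + 4 π bond(s) = 6.)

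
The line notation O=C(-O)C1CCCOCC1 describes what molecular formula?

Heavy atoms from the SMILES: 7 C, 3 O.
Implicit hydrogens by atom environment:
  5 × C: 2 H each → 10
  2 × O: no H
  1 × C: 1 H
  1 × C: no H
  1 × O: 1 H
  Total hydrogens = 12.
Molecular formula: C7H12O3

C7H12O3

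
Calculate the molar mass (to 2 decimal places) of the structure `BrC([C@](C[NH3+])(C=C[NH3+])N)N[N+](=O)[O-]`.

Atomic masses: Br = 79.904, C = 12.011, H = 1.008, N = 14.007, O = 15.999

256.10

Molecular formula: [C5H14BrN5O2]2+.
M = 1×79.904 + 5×12.011 + 14×1.008 + 5×14.007 + 2×15.999 = 256.10 g/mol.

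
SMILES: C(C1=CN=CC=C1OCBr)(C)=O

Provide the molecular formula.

C8H8BrNO2

Heavy atoms from the SMILES: 1 Br, 8 C, 1 N, 2 O.
Implicit hydrogens by atom environment:
  3 × C (aromatic): 1 H each → 3
  2 × C (aromatic): no H
  2 × O: no H
  1 × Br: no H
  1 × C: 3 H
  1 × C: 2 H
  1 × C: no H
  1 × N (aromatic): no H
  Total hydrogens = 8.
Molecular formula: C8H8BrNO2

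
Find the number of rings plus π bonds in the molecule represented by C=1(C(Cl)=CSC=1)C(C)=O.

4

Molecular formula from the SMILES: C6H5ClOS.
DoU = (2C + 2 + N − H − X)/2 = (2·6 + 2 + 0 − 5 − 1)/2 = 8/2 = 4.
(Structurally: 1 ring(s) + 3 π bond(s) = 4.)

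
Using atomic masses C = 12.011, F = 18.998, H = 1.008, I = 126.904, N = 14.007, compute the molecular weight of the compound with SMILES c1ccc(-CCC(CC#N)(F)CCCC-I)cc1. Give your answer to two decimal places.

359.23

Molecular formula: C15H19FIN.
M = 15×12.011 + 1×18.998 + 19×1.008 + 1×126.904 + 1×14.007 = 359.23 g/mol.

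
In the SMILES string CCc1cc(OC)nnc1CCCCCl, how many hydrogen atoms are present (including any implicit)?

17

Hydrogens are implicit in SMILES; fill each atom to its normal valence:
  5 × C: 2 H each → 10
  3 × C (aromatic): no H
  2 × C: 3 H each → 6
  2 × N (aromatic): no H
  1 × C (aromatic): 1 H
  1 × Cl: no H
  1 × O: no H
  Total hydrogens = 17.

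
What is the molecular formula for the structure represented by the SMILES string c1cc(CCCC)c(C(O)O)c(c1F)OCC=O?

Heavy atoms from the SMILES: 13 C, 1 F, 4 O.
Implicit hydrogens by atom environment:
  4 × C: 2 H each → 8
  4 × C (aromatic): no H
  2 × C (aromatic): 1 H each → 2
  2 × C: 1 H each → 2
  2 × O: 1 H each → 2
  2 × O: no H
  1 × C: 3 H
  1 × F: no H
  Total hydrogens = 17.
Molecular formula: C13H17FO4

C13H17FO4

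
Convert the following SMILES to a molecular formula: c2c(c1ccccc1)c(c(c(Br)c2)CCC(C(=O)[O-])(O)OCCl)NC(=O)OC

Heavy atoms from the SMILES: 1 Br, 19 C, 1 Cl, 1 N, 6 O.
Implicit hydrogens by atom environment:
  7 × C (aromatic): 1 H each → 7
  5 × C (aromatic): no H
  4 × O: no H
  3 × C: 2 H each → 6
  3 × C: no H
  1 × Br: no H
  1 × C: 3 H
  1 × Cl: no H
  1 × N: 1 H
  1 × O: 1 H
  1 × O (charge -1): no H
  Total hydrogens = 18.
Net charge -1.
Molecular formula: C19H18BrClNO6-

C19H18BrClNO6-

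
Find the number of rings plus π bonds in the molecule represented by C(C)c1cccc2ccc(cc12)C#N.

9

Molecular formula from the SMILES: C13H11N.
DoU = (2C + 2 + N − H − X)/2 = (2·13 + 2 + 1 − 11 − 0)/2 = 18/2 = 9.
(Structurally: 2 ring(s) + 7 π bond(s) = 9.)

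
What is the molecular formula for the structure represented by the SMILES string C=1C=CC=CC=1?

Heavy atoms from the SMILES: 6 C.
Implicit hydrogens by atom environment:
  6 × C (aromatic): 1 H each → 6
  Total hydrogens = 6.
Molecular formula: C6H6

C6H6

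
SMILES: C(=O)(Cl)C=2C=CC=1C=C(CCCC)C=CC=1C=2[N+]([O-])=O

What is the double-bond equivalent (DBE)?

Molecular formula from the SMILES: C15H14ClNO3.
DoU = (2C + 2 + N − H − X)/2 = (2·15 + 2 + 1 − 14 − 1)/2 = 18/2 = 9.
(Structurally: 2 ring(s) + 7 π bond(s) = 9.)

9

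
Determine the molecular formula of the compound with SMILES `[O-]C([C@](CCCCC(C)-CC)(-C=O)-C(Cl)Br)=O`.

Heavy atoms from the SMILES: 1 Br, 12 C, 1 Cl, 3 O.
Implicit hydrogens by atom environment:
  5 × C: 2 H each → 10
  3 × C: 1 H each → 3
  2 × C: 3 H each → 6
  2 × C: no H
  2 × O: no H
  1 × Br: no H
  1 × Cl: no H
  1 × O (charge -1): no H
  Total hydrogens = 19.
Net charge -1.
Molecular formula: C12H19BrClO3-

C12H19BrClO3-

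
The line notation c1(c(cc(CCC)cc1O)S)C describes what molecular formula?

C10H14OS

Heavy atoms from the SMILES: 10 C, 1 O, 1 S.
Implicit hydrogens by atom environment:
  4 × C (aromatic): no H
  2 × C: 3 H each → 6
  2 × C: 2 H each → 4
  2 × C (aromatic): 1 H each → 2
  1 × O: 1 H
  1 × S: 1 H
  Total hydrogens = 14.
Molecular formula: C10H14OS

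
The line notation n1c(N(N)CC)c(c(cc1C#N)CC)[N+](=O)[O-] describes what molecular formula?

Heavy atoms from the SMILES: 10 C, 5 N, 2 O.
Implicit hydrogens by atom environment:
  4 × C (aromatic): no H
  2 × C: 3 H each → 6
  2 × C: 2 H each → 4
  2 × N: no H
  1 × C (aromatic): 1 H
  1 × C: no H
  1 × N: 2 H
  1 × N (aromatic): no H
  1 × N (charge +1): no H
  1 × O: no H
  1 × O (charge -1): no H
  Total hydrogens = 13.
Molecular formula: C10H13N5O2

C10H13N5O2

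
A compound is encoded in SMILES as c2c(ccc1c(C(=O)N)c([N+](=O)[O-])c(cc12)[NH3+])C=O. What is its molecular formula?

Heavy atoms from the SMILES: 12 C, 3 N, 4 O.
Implicit hydrogens by atom environment:
  6 × C (aromatic): no H
  4 × C (aromatic): 1 H each → 4
  3 × O: no H
  1 × C: 1 H
  1 × C: no H
  1 × N (charge +1): 3 H
  1 × N: 2 H
  1 × N (charge +1): no H
  1 × O (charge -1): no H
  Total hydrogens = 10.
Net charge +1.
Molecular formula: C12H10N3O4+

C12H10N3O4+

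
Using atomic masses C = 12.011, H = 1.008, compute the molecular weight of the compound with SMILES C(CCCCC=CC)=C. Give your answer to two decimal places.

Molecular formula: C9H16.
M = 9×12.011 + 16×1.008 = 124.23 g/mol.

124.23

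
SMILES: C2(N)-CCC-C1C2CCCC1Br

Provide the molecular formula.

C10H18BrN

Heavy atoms from the SMILES: 1 Br, 10 C, 1 N.
Implicit hydrogens by atom environment:
  6 × C: 2 H each → 12
  4 × C: 1 H each → 4
  1 × Br: no H
  1 × N: 2 H
  Total hydrogens = 18.
Molecular formula: C10H18BrN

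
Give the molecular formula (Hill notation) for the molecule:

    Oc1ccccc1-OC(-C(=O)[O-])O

C8H7O5-

Heavy atoms from the SMILES: 8 C, 5 O.
Implicit hydrogens by atom environment:
  4 × C (aromatic): 1 H each → 4
  2 × C (aromatic): no H
  2 × O: 1 H each → 2
  2 × O: no H
  1 × C: 1 H
  1 × C: no H
  1 × O (charge -1): no H
  Total hydrogens = 7.
Net charge -1.
Molecular formula: C8H7O5-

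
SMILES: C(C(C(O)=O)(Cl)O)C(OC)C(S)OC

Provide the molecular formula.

C7H13ClO5S

Heavy atoms from the SMILES: 7 C, 1 Cl, 5 O, 1 S.
Implicit hydrogens by atom environment:
  3 × O: no H
  2 × C: 3 H each → 6
  2 × C: 1 H each → 2
  2 × C: no H
  2 × O: 1 H each → 2
  1 × C: 2 H
  1 × Cl: no H
  1 × S: 1 H
  Total hydrogens = 13.
Molecular formula: C7H13ClO5S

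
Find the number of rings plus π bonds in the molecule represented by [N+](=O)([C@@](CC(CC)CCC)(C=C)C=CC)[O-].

Molecular formula from the SMILES: C13H23NO2.
DoU = (2C + 2 + N − H − X)/2 = (2·13 + 2 + 1 − 23 − 0)/2 = 6/2 = 3.
(Structurally: 0 ring(s) + 3 π bond(s) = 3.)

3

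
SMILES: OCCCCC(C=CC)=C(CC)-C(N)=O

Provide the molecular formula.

Heavy atoms from the SMILES: 12 C, 1 N, 2 O.
Implicit hydrogens by atom environment:
  5 × C: 2 H each → 10
  3 × C: no H
  2 × C: 3 H each → 6
  2 × C: 1 H each → 2
  1 × N: 2 H
  1 × O: 1 H
  1 × O: no H
  Total hydrogens = 21.
Molecular formula: C12H21NO2

C12H21NO2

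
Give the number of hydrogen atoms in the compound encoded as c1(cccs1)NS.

Hydrogens are implicit in SMILES; fill each atom to its normal valence:
  3 × C (aromatic): 1 H each → 3
  1 × C (aromatic): no H
  1 × N: 1 H
  1 × S: 1 H
  1 × S (aromatic): no H
  Total hydrogens = 5.

5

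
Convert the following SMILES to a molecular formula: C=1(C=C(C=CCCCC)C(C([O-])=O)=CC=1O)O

C13H15O4-

Heavy atoms from the SMILES: 13 C, 4 O.
Implicit hydrogens by atom environment:
  4 × C (aromatic): no H
  3 × C: 2 H each → 6
  2 × C (aromatic): 1 H each → 2
  2 × C: 1 H each → 2
  2 × O: 1 H each → 2
  1 × C: 3 H
  1 × C: no H
  1 × O: no H
  1 × O (charge -1): no H
  Total hydrogens = 15.
Net charge -1.
Molecular formula: C13H15O4-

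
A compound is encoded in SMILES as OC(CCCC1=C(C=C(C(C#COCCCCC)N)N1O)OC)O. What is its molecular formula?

Heavy atoms from the SMILES: 17 C, 2 N, 5 O.
Implicit hydrogens by atom environment:
  7 × C: 2 H each → 14
  3 × C (aromatic): no H
  3 × O: 1 H each → 3
  2 × C: 3 H each → 6
  2 × C: 1 H each → 2
  2 × C: no H
  2 × O: no H
  1 × C (aromatic): 1 H
  1 × N: 2 H
  1 × N (aromatic): no H
  Total hydrogens = 28.
Molecular formula: C17H28N2O5

C17H28N2O5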